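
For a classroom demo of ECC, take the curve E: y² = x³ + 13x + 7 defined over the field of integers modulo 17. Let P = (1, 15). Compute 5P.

(10, 10)

Double-and-add on 5 = (101)₂. Start with P = (1, 15) for the leading 1-bit.
double: tangent at (1, 15): λ = (3·1² + 13)/(2·15) ≡ 16/13. 13⁻¹ ≡ 4 (mod 17) since 13·4 = 52 ≡ 1, so λ ≡ 16·4 ≡ 13.
  x = λ² - 1 - 1 = 169 - 2 ≡ 14; y = λ·(1 - 14) - 15 ≡ 3. → (14, 3)
double: tangent at (14, 3): λ = (3·14² + 13)/(2·3) ≡ 6/6. 6⁻¹ ≡ 3 (mod 17), so λ ≡ 6·3 ≡ 1.
  x = λ² - 14 - 14 = 1 - 28 ≡ 7; y = λ·(14 - 7) - 3 ≡ 4. → (7, 4)
add P: (7, 4) + (1, 15). λ = (15 - 4)/(1 - 7) ≡ 11/11 mod 17. 11⁻¹ ≡ 14 (mod 17), so λ ≡ 1.
  x = λ² - 7 - 1 = 1 - 8 ≡ 10; y = λ·(7 - 10) - 4 ≡ 10. → (10, 10)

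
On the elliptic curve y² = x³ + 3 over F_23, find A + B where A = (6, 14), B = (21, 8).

(6, 14) + (21, 8). λ = (8 - 14)/(21 - 6) ≡ 17/15 mod 23. 15⁻¹ ≡ 20 (mod 23) since 15·20 = 300 ≡ 1, so λ ≡ 18.
  x = λ² - 6 - 21 = 324 - 27 ≡ 21; y = λ·(6 - 21) - 14 ≡ 15. → (21, 15)

(21, 15)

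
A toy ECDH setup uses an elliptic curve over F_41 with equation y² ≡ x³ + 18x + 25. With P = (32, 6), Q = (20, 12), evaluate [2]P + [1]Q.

(22, 9)

First 2P:
Repeated addition: build up to 2P.
2P: tangent at (32, 6): λ = (3·32² + 18)/(2·6) ≡ 15/12. 12⁻¹ ≡ 24 (mod 41) since 12·24 = 288 ≡ 1, so λ ≡ 15·24 ≡ 32.
  x = λ² - 32 - 32 = 1024 - 64 ≡ 17; y = λ·(32 - 17) - 6 ≡ 23. → (17, 23)
2P = (17, 23).
Finally 2P + Q:
(17, 23) + (20, 12). λ = (12 - 23)/(20 - 17) ≡ 30/3 mod 41. 3⁻¹ ≡ 14 (mod 41), so λ ≡ 10.
  x = λ² - 17 - 20 = 100 - 37 ≡ 22; y = λ·(17 - 22) - 23 ≡ 9. → (22, 9)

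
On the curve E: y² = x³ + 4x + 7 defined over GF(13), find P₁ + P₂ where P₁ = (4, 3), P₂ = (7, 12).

(4, 3) + (7, 12). λ = (12 - 3)/(7 - 4) ≡ 9/3 mod 13. 3⁻¹ ≡ 9 (mod 13), so λ ≡ 3.
  x = λ² - 4 - 7 = 9 - 11 ≡ 11; y = λ·(4 - 11) - 3 ≡ 2. → (11, 2)

(11, 2)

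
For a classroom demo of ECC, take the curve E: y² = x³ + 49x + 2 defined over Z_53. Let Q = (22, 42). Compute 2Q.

tangent at (22, 42): λ = (3·22² + 49)/(2·42) ≡ 17/31. 31⁻¹ ≡ 12 (mod 53), so λ ≡ 17·12 ≡ 45.
  x = λ² - 22 - 22 = 2025 - 44 ≡ 20; y = λ·(22 - 20) - 42 ≡ 48. → (20, 48)

(20, 48)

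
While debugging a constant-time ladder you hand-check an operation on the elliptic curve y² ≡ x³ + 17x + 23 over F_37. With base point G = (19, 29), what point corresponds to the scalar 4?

(16, 5)

Double-and-add on 4 = (100)₂. Start with G = (19, 29) for the leading 1-bit.
double: tangent at (19, 29): λ = (3·19² + 17)/(2·29) ≡ 27/21. 21⁻¹ ≡ 30 (mod 37) since 21·30 = 630 ≡ 1, so λ ≡ 27·30 ≡ 33.
  x = λ² - 19 - 19 = 1089 - 38 ≡ 15; y = λ·(19 - 15) - 29 ≡ 29. → (15, 29)
double: tangent at (15, 29): λ = (3·15² + 17)/(2·29) ≡ 26/21. 21⁻¹ ≡ 30 (mod 37), so λ ≡ 26·30 ≡ 3.
  x = λ² - 15 - 15 = 9 - 30 ≡ 16; y = λ·(15 - 16) - 29 ≡ 5. → (16, 5)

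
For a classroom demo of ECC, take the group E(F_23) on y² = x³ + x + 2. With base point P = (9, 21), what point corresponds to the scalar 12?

Double-and-add on 12 = (1100)₂. Start with P = (9, 21) for the leading 1-bit.
double: tangent at (9, 21): λ = (3·9² + 1)/(2·21) ≡ 14/19. 19⁻¹ ≡ 17 (mod 23), so λ ≡ 14·17 ≡ 8.
  x = λ² - 9 - 9 = 64 - 18 ≡ 0; y = λ·(9 - 0) - 21 ≡ 5. → (0, 5)
add P: (0, 5) + (9, 21). λ = (21 - 5)/(9 - 0) ≡ 16/9 mod 23. 9⁻¹ ≡ 18 (mod 23) since 9·18 = 162 ≡ 1, so λ ≡ 12.
  x = λ² - 0 - 9 = 144 - 9 ≡ 20; y = λ·(0 - 20) - 5 ≡ 8. → (20, 8)
double: tangent at (20, 8): λ = (3·20² + 1)/(2·8) ≡ 5/16. 16⁻¹ ≡ 13 (mod 23) since 16·13 = 208 ≡ 1, so λ ≡ 5·13 ≡ 19.
  x = λ² - 20 - 20 = 361 - 40 ≡ 22; y = λ·(20 - 22) - 8 ≡ 0. → (22, 0)
double: (22, 0) + (22, 0): same x and y₁ ≡ -y₂, so the sum is O.

O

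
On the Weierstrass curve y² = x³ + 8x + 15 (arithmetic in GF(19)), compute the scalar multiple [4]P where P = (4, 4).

Repeated addition: build up to 4P.
2P: tangent at (4, 4): λ = (3·4² + 8)/(2·4) ≡ 18/8. 8⁻¹ ≡ 12 (mod 19) since 8·12 = 96 ≡ 1, so λ ≡ 18·12 ≡ 7.
  x = λ² - 4 - 4 = 49 - 8 ≡ 3; y = λ·(4 - 3) - 4 ≡ 3. → (3, 3)
3P: (3, 3) + (4, 4). λ = (4 - 3)/(4 - 3) ≡ 1/1 mod 19. 1⁻¹ ≡ 1 (mod 19) since 1·1 = 1 ≡ 1, so λ ≡ 1.
  x = λ² - 3 - 4 = 1 - 7 ≡ 13; y = λ·(3 - 13) - 3 ≡ 6. → (13, 6)
4P: (13, 6) + (4, 4). λ = (4 - 6)/(4 - 13) ≡ 17/10 mod 19. 10⁻¹ ≡ 2 (mod 19), so λ ≡ 15.
  x = λ² - 13 - 4 = 225 - 17 ≡ 18; y = λ·(13 - 18) - 6 ≡ 14. → (18, 14)

(18, 14)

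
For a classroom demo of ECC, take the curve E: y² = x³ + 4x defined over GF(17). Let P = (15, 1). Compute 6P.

(0, 0)

Repeated addition: build up to 6P.
2P: tangent at (15, 1): λ = (3·15² + 4)/(2·1) ≡ 16/2. 2⁻¹ ≡ 9 (mod 17), so λ ≡ 16·9 ≡ 8.
  x = λ² - 15 - 15 = 64 - 30 ≡ 0; y = λ·(15 - 0) - 1 ≡ 0. → (0, 0)
3P: (0, 0) + (15, 1). λ = (1 - 0)/(15 - 0) ≡ 1/15 mod 17. 15⁻¹ ≡ 8 (mod 17) since 15·8 = 120 ≡ 1, so λ ≡ 8.
  x = λ² - 0 - 15 = 64 - 15 ≡ 15; y = λ·(0 - 15) - 0 ≡ 16. → (15, 16)
4P: (15, 16) + (15, 1): same x and y₁ ≡ -y₂, so the sum is O.
5P: O + (15, 1) = (15, 1) (identity).
6P: tangent at (15, 1): λ = (3·15² + 4)/(2·1) ≡ 16/2. 2⁻¹ ≡ 9 (mod 17), so λ ≡ 16·9 ≡ 8.
  x = λ² - 15 - 15 = 64 - 30 ≡ 0; y = λ·(15 - 0) - 1 ≡ 0. → (0, 0)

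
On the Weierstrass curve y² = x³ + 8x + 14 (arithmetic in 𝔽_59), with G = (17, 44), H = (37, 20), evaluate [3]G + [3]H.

(53, 24)

First 3G:
Repeated addition: build up to 3G.
2G: tangent at (17, 44): λ = (3·17² + 8)/(2·44) ≡ 49/29. 29⁻¹ ≡ 57 (mod 59) since 29·57 = 1653 ≡ 1, so λ ≡ 49·57 ≡ 20.
  x = λ² - 17 - 17 = 400 - 34 ≡ 12; y = λ·(17 - 12) - 44 ≡ 56. → (12, 56)
3G: (12, 56) + (17, 44). λ = (44 - 56)/(17 - 12) ≡ 47/5 mod 59. 5⁻¹ ≡ 12 (mod 59) since 5·12 = 60 ≡ 1, so λ ≡ 33.
  x = λ² - 12 - 17 = 1089 - 29 ≡ 57; y = λ·(12 - 57) - 56 ≡ 52. → (57, 52)
3G = (57, 52).
Next 3H:
Repeated addition: build up to 3H.
2H: tangent at (37, 20): λ = (3·37² + 8)/(2·20) ≡ 44/40. 40⁻¹ ≡ 31 (mod 59), so λ ≡ 44·31 ≡ 7.
  x = λ² - 37 - 37 = 49 - 74 ≡ 34; y = λ·(37 - 34) - 20 ≡ 1. → (34, 1)
3H: (34, 1) + (37, 20). λ = (20 - 1)/(37 - 34) ≡ 19/3 mod 59. 3⁻¹ ≡ 20 (mod 59) since 3·20 = 60 ≡ 1, so λ ≡ 26.
  x = λ² - 34 - 37 = 676 - 71 ≡ 15; y = λ·(34 - 15) - 1 ≡ 21. → (15, 21)
3H = (15, 21).
Finally 3G + 3H:
(57, 52) + (15, 21). λ = (21 - 52)/(15 - 57) ≡ 28/17 mod 59. 17⁻¹ ≡ 7 (mod 59), so λ ≡ 19.
  x = λ² - 57 - 15 = 361 - 72 ≡ 53; y = λ·(57 - 53) - 52 ≡ 24. → (53, 24)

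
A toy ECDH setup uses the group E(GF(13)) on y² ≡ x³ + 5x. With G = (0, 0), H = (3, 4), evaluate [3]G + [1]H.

(6, 5)

First 3G:
Repeated addition: build up to 3G.
2G: (0, 0) + (0, 0): same x and y₁ ≡ -y₂, so the sum is ∞.
3G: ∞ + (0, 0) = (0, 0) (identity).
3G = (0, 0).
Finally 3G + H:
(0, 0) + (3, 4). λ = (4 - 0)/(3 - 0) ≡ 4/3 mod 13. 3⁻¹ ≡ 9 (mod 13) since 3·9 = 27 ≡ 1, so λ ≡ 10.
  x = λ² - 0 - 3 = 100 - 3 ≡ 6; y = λ·(0 - 6) - 0 ≡ 5. → (6, 5)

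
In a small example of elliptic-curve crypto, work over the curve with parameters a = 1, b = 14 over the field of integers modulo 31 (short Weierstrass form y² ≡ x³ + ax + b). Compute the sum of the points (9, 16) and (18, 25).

(5, 19)

(9, 16) + (18, 25). λ = (25 - 16)/(18 - 9) ≡ 9/9 mod 31. 9⁻¹ ≡ 7 (mod 31), so λ ≡ 1.
  x = λ² - 9 - 18 = 1 - 27 ≡ 5; y = λ·(9 - 5) - 16 ≡ 19. → (5, 19)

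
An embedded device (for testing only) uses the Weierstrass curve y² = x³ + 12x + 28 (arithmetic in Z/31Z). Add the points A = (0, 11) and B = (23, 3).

(9, 11)

(0, 11) + (23, 3). λ = (3 - 11)/(23 - 0) ≡ 23/23 mod 31. 23⁻¹ ≡ 27 (mod 31) since 23·27 = 621 ≡ 1, so λ ≡ 1.
  x = λ² - 0 - 23 = 1 - 23 ≡ 9; y = λ·(0 - 9) - 11 ≡ 11. → (9, 11)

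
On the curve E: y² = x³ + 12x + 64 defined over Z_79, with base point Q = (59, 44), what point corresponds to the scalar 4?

(0, 8)

Double-and-add on 4 = (100)₂. Start with Q = (59, 44) for the leading 1-bit.
double: tangent at (59, 44): λ = (3·59² + 12)/(2·44) ≡ 27/9. 9⁻¹ ≡ 44 (mod 79), so λ ≡ 27·44 ≡ 3.
  x = λ² - 59 - 59 = 9 - 118 ≡ 49; y = λ·(59 - 49) - 44 ≡ 65. → (49, 65)
double: tangent at (49, 65): λ = (3·49² + 12)/(2·65) ≡ 26/51. 51⁻¹ ≡ 31 (mod 79) since 51·31 = 1581 ≡ 1, so λ ≡ 26·31 ≡ 16.
  x = λ² - 49 - 49 = 256 - 98 ≡ 0; y = λ·(49 - 0) - 65 ≡ 8. → (0, 8)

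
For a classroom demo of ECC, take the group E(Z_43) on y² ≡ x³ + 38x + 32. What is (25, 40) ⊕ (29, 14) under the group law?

(42, 6)

(25, 40) + (29, 14). λ = (14 - 40)/(29 - 25) ≡ 17/4 mod 43. 4⁻¹ ≡ 11 (mod 43) since 4·11 = 44 ≡ 1, so λ ≡ 15.
  x = λ² - 25 - 29 = 225 - 54 ≡ 42; y = λ·(25 - 42) - 40 ≡ 6. → (42, 6)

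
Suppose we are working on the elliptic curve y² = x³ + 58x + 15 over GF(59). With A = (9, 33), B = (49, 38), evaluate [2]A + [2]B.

First 2A:
Repeated addition: build up to 2A.
2A: tangent at (9, 33): λ = (3·9² + 58)/(2·33) ≡ 6/7. 7⁻¹ ≡ 17 (mod 59), so λ ≡ 6·17 ≡ 43.
  x = λ² - 9 - 9 = 1849 - 18 ≡ 2; y = λ·(9 - 2) - 33 ≡ 32. → (2, 32)
2A = (2, 32).
Next 2B:
Repeated addition: build up to 2B.
2B: tangent at (49, 38): λ = (3·49² + 58)/(2·38) ≡ 4/17. 17⁻¹ ≡ 7 (mod 59) since 17·7 = 119 ≡ 1, so λ ≡ 4·7 ≡ 28.
  x = λ² - 49 - 49 = 784 - 98 ≡ 37; y = λ·(49 - 37) - 38 ≡ 3. → (37, 3)
2B = (37, 3).
Finally 2A + 2B:
(2, 32) + (37, 3). λ = (3 - 32)/(37 - 2) ≡ 30/35 mod 59. 35⁻¹ ≡ 27 (mod 59) since 35·27 = 945 ≡ 1, so λ ≡ 43.
  x = λ² - 2 - 37 = 1849 - 39 ≡ 40; y = λ·(2 - 40) - 32 ≡ 45. → (40, 45)

(40, 45)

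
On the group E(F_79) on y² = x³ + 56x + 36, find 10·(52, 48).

Write G = (52, 48).
Double-and-add on 10 = (1010)₂. Start with G = (52, 48) for the leading 1-bit.
double: tangent at (52, 48): λ = (3·52² + 56)/(2·48) ≡ 31/17. 17⁻¹ ≡ 14 (mod 79), so λ ≡ 31·14 ≡ 39.
  x = λ² - 52 - 52 = 1521 - 104 ≡ 74; y = λ·(52 - 74) - 48 ≡ 42. → (74, 42)
double: tangent at (74, 42): λ = (3·74² + 56)/(2·42) ≡ 52/5. 5⁻¹ ≡ 16 (mod 79) since 5·16 = 80 ≡ 1, so λ ≡ 52·16 ≡ 42.
  x = λ² - 74 - 74 = 1764 - 148 ≡ 36; y = λ·(74 - 36) - 42 ≡ 53. → (36, 53)
add G: (36, 53) + (52, 48). λ = (48 - 53)/(52 - 36) ≡ 74/16 mod 79. 16⁻¹ ≡ 5 (mod 79) since 16·5 = 80 ≡ 1, so λ ≡ 54.
  x = λ² - 36 - 52 = 2916 - 88 ≡ 63; y = λ·(36 - 63) - 53 ≡ 69. → (63, 69)
double: tangent at (63, 69): λ = (3·63² + 56)/(2·69) ≡ 34/59. 59⁻¹ ≡ 75 (mod 79) since 59·75 = 4425 ≡ 1, so λ ≡ 34·75 ≡ 22.
  x = λ² - 63 - 63 = 484 - 126 ≡ 42; y = λ·(63 - 42) - 69 ≡ 77. → (42, 77)

(42, 77)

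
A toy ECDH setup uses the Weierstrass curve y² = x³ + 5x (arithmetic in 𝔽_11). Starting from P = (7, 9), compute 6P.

(0, 0)

Double-and-add on 6 = (110)₂. Start with P = (7, 9) for the leading 1-bit.
double: tangent at (7, 9): λ = (3·7² + 5)/(2·9) ≡ 9/7. 7⁻¹ ≡ 8 (mod 11) since 7·8 = 56 ≡ 1, so λ ≡ 9·8 ≡ 6.
  x = λ² - 7 - 7 = 36 - 14 ≡ 0; y = λ·(7 - 0) - 9 ≡ 0. → (0, 0)
add P: (0, 0) + (7, 9). λ = (9 - 0)/(7 - 0) ≡ 9/7 mod 11. 7⁻¹ ≡ 8 (mod 11) since 7·8 = 56 ≡ 1, so λ ≡ 6.
  x = λ² - 0 - 7 = 36 - 7 ≡ 7; y = λ·(0 - 7) - 0 ≡ 2. → (7, 2)
double: tangent at (7, 2): λ = (3·7² + 5)/(2·2) ≡ 9/4. 4⁻¹ ≡ 3 (mod 11), so λ ≡ 9·3 ≡ 5.
  x = λ² - 7 - 7 = 25 - 14 ≡ 0; y = λ·(7 - 0) - 2 ≡ 0. → (0, 0)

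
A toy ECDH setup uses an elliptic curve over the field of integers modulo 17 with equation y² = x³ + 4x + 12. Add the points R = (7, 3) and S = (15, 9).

(7, 3) + (15, 9). λ = (9 - 3)/(15 - 7) ≡ 6/8 mod 17. 8⁻¹ ≡ 15 (mod 17), so λ ≡ 5.
  x = λ² - 7 - 15 = 25 - 22 ≡ 3; y = λ·(7 - 3) - 3 ≡ 0. → (3, 0)

(3, 0)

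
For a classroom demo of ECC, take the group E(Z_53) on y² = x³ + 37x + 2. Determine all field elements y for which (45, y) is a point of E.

x³ + 37x + 2 = 92792 ≡ 42 (mod 53).
Square roots of 42 mod 53: 25 and 28 (since 25² = 625 ≡ 42).

25, 28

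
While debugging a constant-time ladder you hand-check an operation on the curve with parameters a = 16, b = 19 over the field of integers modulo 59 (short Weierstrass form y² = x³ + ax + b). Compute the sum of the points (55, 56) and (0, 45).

(55, 56) + (0, 45). λ = (45 - 56)/(0 - 55) ≡ 48/4 mod 59. 4⁻¹ ≡ 15 (mod 59), so λ ≡ 12.
  x = λ² - 55 - 0 = 144 - 55 ≡ 30; y = λ·(55 - 30) - 56 ≡ 8. → (30, 8)

(30, 8)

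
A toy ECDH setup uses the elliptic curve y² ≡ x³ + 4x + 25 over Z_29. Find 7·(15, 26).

Write G = (15, 26).
Repeated addition: build up to 7G.
2G: tangent at (15, 26): λ = (3·15² + 4)/(2·26) ≡ 12/23. 23⁻¹ ≡ 24 (mod 29), so λ ≡ 12·24 ≡ 27.
  x = λ² - 15 - 15 = 729 - 30 ≡ 3; y = λ·(15 - 3) - 26 ≡ 8. → (3, 8)
3G: (3, 8) + (15, 26). λ = (26 - 8)/(15 - 3) ≡ 18/12 mod 29. 12⁻¹ ≡ 17 (mod 29), so λ ≡ 16.
  x = λ² - 3 - 15 = 256 - 18 ≡ 6; y = λ·(3 - 6) - 8 ≡ 2. → (6, 2)
4G: (6, 2) + (15, 26). λ = (26 - 2)/(15 - 6) ≡ 24/9 mod 29. 9⁻¹ ≡ 13 (mod 29), so λ ≡ 22.
  x = λ² - 6 - 15 = 484 - 21 ≡ 28; y = λ·(6 - 28) - 2 ≡ 7. → (28, 7)
5G: (28, 7) + (15, 26). λ = (26 - 7)/(15 - 28) ≡ 19/16 mod 29. 16⁻¹ ≡ 20 (mod 29), so λ ≡ 3.
  x = λ² - 28 - 15 = 9 - 43 ≡ 24; y = λ·(28 - 24) - 7 ≡ 5. → (24, 5)
6G: (24, 5) + (15, 26). λ = (26 - 5)/(15 - 24) ≡ 21/20 mod 29. 20⁻¹ ≡ 16 (mod 29), so λ ≡ 17.
  x = λ² - 24 - 15 = 289 - 39 ≡ 18; y = λ·(24 - 18) - 5 ≡ 10. → (18, 10)
7G: (18, 10) + (15, 26). λ = (26 - 10)/(15 - 18) ≡ 16/26 mod 29. 26⁻¹ ≡ 19 (mod 29), so λ ≡ 14.
  x = λ² - 18 - 15 = 196 - 33 ≡ 18; y = λ·(18 - 18) - 10 ≡ 19. → (18, 19)

(18, 19)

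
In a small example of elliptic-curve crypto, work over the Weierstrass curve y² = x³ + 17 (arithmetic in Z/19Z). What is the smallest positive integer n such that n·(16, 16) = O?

2P: tangent at (16, 16): λ = (3·16² + 0)/(2·16) ≡ 8/13. 13⁻¹ ≡ 3 (mod 19), so λ ≡ 8·3 ≡ 5.
  x = λ² - 16 - 16 = 25 - 32 ≡ 12; y = λ·(16 - 12) - 16 ≡ 4. → (12, 4)
3P: (12, 4) + (16, 16). λ = (16 - 4)/(16 - 12) ≡ 12/4 mod 19. 4⁻¹ ≡ 5 (mod 19), so λ ≡ 3.
  x = λ² - 12 - 16 = 9 - 28 ≡ 0; y = λ·(12 - 0) - 4 ≡ 13. → (0, 13)
4P: (0, 13) + (16, 16). λ = (16 - 13)/(16 - 0) ≡ 3/16 mod 19. 16⁻¹ ≡ 6 (mod 19), so λ ≡ 18.
  x = λ² - 0 - 16 = 324 - 16 ≡ 4; y = λ·(0 - 4) - 13 ≡ 10. → (4, 10)
5P: (4, 10) + (16, 16). λ = (16 - 10)/(16 - 4) ≡ 6/12 mod 19. 12⁻¹ ≡ 8 (mod 19), so λ ≡ 10.
  x = λ² - 4 - 16 = 100 - 20 ≡ 4; y = λ·(4 - 4) - 10 ≡ 9. → (4, 9)
6P: (4, 9) + (16, 16). λ = (16 - 9)/(16 - 4) ≡ 7/12 mod 19. 12⁻¹ ≡ 8 (mod 19) since 12·8 = 96 ≡ 1, so λ ≡ 18.
  x = λ² - 4 - 16 = 324 - 20 ≡ 0; y = λ·(4 - 0) - 9 ≡ 6. → (0, 6)
7P: (0, 6) + (16, 16). λ = (16 - 6)/(16 - 0) ≡ 10/16 mod 19. 16⁻¹ ≡ 6 (mod 19), so λ ≡ 3.
  x = λ² - 0 - 16 = 9 - 16 ≡ 12; y = λ·(0 - 12) - 6 ≡ 15. → (12, 15)
8P: (12, 15) + (16, 16). λ = (16 - 15)/(16 - 12) ≡ 1/4 mod 19. 4⁻¹ ≡ 5 (mod 19) since 4·5 = 20 ≡ 1, so λ ≡ 5.
  x = λ² - 12 - 16 = 25 - 28 ≡ 16; y = λ·(12 - 16) - 15 ≡ 3. → (16, 3)
9P: (16, 3) + (16, 16): same x and y₁ ≡ -y₂, so the sum is O.
9P = O, so the order is 9.

9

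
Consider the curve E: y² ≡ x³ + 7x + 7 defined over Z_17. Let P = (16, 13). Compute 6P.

Repeated addition: build up to 6P.
2P: tangent at (16, 13): λ = (3·16² + 7)/(2·13) ≡ 10/9. 9⁻¹ ≡ 2 (mod 17) since 9·2 = 18 ≡ 1, so λ ≡ 10·2 ≡ 3.
  x = λ² - 16 - 16 = 9 - 32 ≡ 11; y = λ·(16 - 11) - 13 ≡ 2. → (11, 2)
3P: (11, 2) + (16, 13). λ = (13 - 2)/(16 - 11) ≡ 11/5 mod 17. 5⁻¹ ≡ 7 (mod 17) since 5·7 = 35 ≡ 1, so λ ≡ 9.
  x = λ² - 11 - 16 = 81 - 27 ≡ 3; y = λ·(11 - 3) - 2 ≡ 2. → (3, 2)
4P: (3, 2) + (16, 13). λ = (13 - 2)/(16 - 3) ≡ 11/13 mod 17. 13⁻¹ ≡ 4 (mod 17) since 13·4 = 52 ≡ 1, so λ ≡ 10.
  x = λ² - 3 - 16 = 100 - 19 ≡ 13; y = λ·(3 - 13) - 2 ≡ 0. → (13, 0)
5P: (13, 0) + (16, 13). λ = (13 - 0)/(16 - 13) ≡ 13/3 mod 17. 3⁻¹ ≡ 6 (mod 17), so λ ≡ 10.
  x = λ² - 13 - 16 = 100 - 29 ≡ 3; y = λ·(13 - 3) - 0 ≡ 15. → (3, 15)
6P: (3, 15) + (16, 13). λ = (13 - 15)/(16 - 3) ≡ 15/13 mod 17. 13⁻¹ ≡ 4 (mod 17), so λ ≡ 9.
  x = λ² - 3 - 16 = 81 - 19 ≡ 11; y = λ·(3 - 11) - 15 ≡ 15. → (11, 15)

(11, 15)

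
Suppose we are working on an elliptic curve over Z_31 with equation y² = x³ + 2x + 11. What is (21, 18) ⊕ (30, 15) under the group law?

(18, 12)

(21, 18) + (30, 15). λ = (15 - 18)/(30 - 21) ≡ 28/9 mod 31. 9⁻¹ ≡ 7 (mod 31) since 9·7 = 63 ≡ 1, so λ ≡ 10.
  x = λ² - 21 - 30 = 100 - 51 ≡ 18; y = λ·(21 - 18) - 18 ≡ 12. → (18, 12)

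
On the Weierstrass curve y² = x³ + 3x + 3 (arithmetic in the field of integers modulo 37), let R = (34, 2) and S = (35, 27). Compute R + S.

(1, 9)

(34, 2) + (35, 27). λ = (27 - 2)/(35 - 34) ≡ 25/1 mod 37. 1⁻¹ ≡ 1 (mod 37) since 1·1 = 1 ≡ 1, so λ ≡ 25.
  x = λ² - 34 - 35 = 625 - 69 ≡ 1; y = λ·(34 - 1) - 2 ≡ 9. → (1, 9)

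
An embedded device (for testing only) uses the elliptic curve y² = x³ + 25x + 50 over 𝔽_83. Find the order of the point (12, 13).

5

2P: tangent at (12, 13): λ = (3·12² + 25)/(2·13) ≡ 42/26. 26⁻¹ ≡ 16 (mod 83), so λ ≡ 42·16 ≡ 8.
  x = λ² - 12 - 12 = 64 - 24 ≡ 40; y = λ·(12 - 40) - 13 ≡ 12. → (40, 12)
3P: (40, 12) + (12, 13). λ = (13 - 12)/(12 - 40) ≡ 1/55 mod 83. 55⁻¹ ≡ 80 (mod 83) since 55·80 = 4400 ≡ 1, so λ ≡ 80.
  x = λ² - 40 - 12 = 6400 - 52 ≡ 40; y = λ·(40 - 40) - 12 ≡ 71. → (40, 71)
4P: (40, 71) + (12, 13). λ = (13 - 71)/(12 - 40) ≡ 25/55 mod 83. 55⁻¹ ≡ 80 (mod 83), so λ ≡ 8.
  x = λ² - 40 - 12 = 64 - 52 ≡ 12; y = λ·(40 - 12) - 71 ≡ 70. → (12, 70)
5P: (12, 70) + (12, 13): same x and y₁ ≡ -y₂, so the sum is O.
5P = O, so the order is 5.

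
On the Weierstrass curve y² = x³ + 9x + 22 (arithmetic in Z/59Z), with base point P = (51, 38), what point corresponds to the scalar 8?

Double-and-add on 8 = (1000)₂. Start with P = (51, 38) for the leading 1-bit.
double: tangent at (51, 38): λ = (3·51² + 9)/(2·38) ≡ 24/17. 17⁻¹ ≡ 7 (mod 59), so λ ≡ 24·7 ≡ 50.
  x = λ² - 51 - 51 = 2500 - 102 ≡ 38; y = λ·(51 - 38) - 38 ≡ 22. → (38, 22)
double: tangent at (38, 22): λ = (3·38² + 9)/(2·22) ≡ 34/44. 44⁻¹ ≡ 55 (mod 59) since 44·55 = 2420 ≡ 1, so λ ≡ 34·55 ≡ 41.
  x = λ² - 38 - 38 = 1681 - 76 ≡ 12; y = λ·(38 - 12) - 22 ≡ 41. → (12, 41)
double: tangent at (12, 41): λ = (3·12² + 9)/(2·41) ≡ 28/23. 23⁻¹ ≡ 18 (mod 59), so λ ≡ 28·18 ≡ 32.
  x = λ² - 12 - 12 = 1024 - 24 ≡ 56; y = λ·(12 - 56) - 41 ≡ 26. → (56, 26)

(56, 26)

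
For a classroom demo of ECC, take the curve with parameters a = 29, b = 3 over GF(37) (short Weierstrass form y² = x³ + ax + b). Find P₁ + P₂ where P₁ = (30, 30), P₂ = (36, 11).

(30, 30) + (36, 11). λ = (11 - 30)/(36 - 30) ≡ 18/6 mod 37. 6⁻¹ ≡ 31 (mod 37), so λ ≡ 3.
  x = λ² - 30 - 36 = 9 - 66 ≡ 17; y = λ·(30 - 17) - 30 ≡ 9. → (17, 9)

(17, 9)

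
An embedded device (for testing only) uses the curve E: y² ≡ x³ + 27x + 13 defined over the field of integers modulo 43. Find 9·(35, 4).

(35, 4)

Write P = (35, 4).
Double-and-add on 9 = (1001)₂. Start with P = (35, 4) for the leading 1-bit.
double: tangent at (35, 4): λ = (3·35² + 27)/(2·4) ≡ 4/8. 8⁻¹ ≡ 27 (mod 43) since 8·27 = 216 ≡ 1, so λ ≡ 4·27 ≡ 22.
  x = λ² - 35 - 35 = 484 - 70 ≡ 27; y = λ·(35 - 27) - 4 ≡ 0. → (27, 0)
double: (27, 0) + (27, 0): same x and y₁ ≡ -y₂, so the sum is the point at infinity.
double: the point at infinity + the point at infinity = the point at infinity (identity).
add P: the point at infinity + (35, 4) = (35, 4) (identity).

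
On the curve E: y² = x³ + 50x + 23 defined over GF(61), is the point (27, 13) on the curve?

no

y² = 13² ≡ 47; x³ + 50x + 23 = 21056 ≡ 11 (mod 61). 47 ≠ 11.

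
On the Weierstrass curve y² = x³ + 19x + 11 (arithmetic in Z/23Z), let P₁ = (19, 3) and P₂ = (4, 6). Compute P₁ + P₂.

(19, 3) + (4, 6). λ = (6 - 3)/(4 - 19) ≡ 3/8 mod 23. 8⁻¹ ≡ 3 (mod 23), so λ ≡ 9.
  x = λ² - 19 - 4 = 81 - 23 ≡ 12; y = λ·(19 - 12) - 3 ≡ 14. → (12, 14)

(12, 14)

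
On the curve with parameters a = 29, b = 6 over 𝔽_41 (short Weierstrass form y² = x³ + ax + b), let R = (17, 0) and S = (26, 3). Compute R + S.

(30, 23)

(17, 0) + (26, 3). λ = (3 - 0)/(26 - 17) ≡ 3/9 mod 41. 9⁻¹ ≡ 32 (mod 41) since 9·32 = 288 ≡ 1, so λ ≡ 14.
  x = λ² - 17 - 26 = 196 - 43 ≡ 30; y = λ·(17 - 30) - 0 ≡ 23. → (30, 23)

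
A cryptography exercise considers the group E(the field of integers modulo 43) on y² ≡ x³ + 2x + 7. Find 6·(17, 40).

(38, 42)

Write G = (17, 40).
Repeated addition: build up to 6G.
2G: tangent at (17, 40): λ = (3·17² + 2)/(2·40) ≡ 9/37. 37⁻¹ ≡ 7 (mod 43), so λ ≡ 9·7 ≡ 20.
  x = λ² - 17 - 17 = 400 - 34 ≡ 22; y = λ·(17 - 22) - 40 ≡ 32. → (22, 32)
3G: (22, 32) + (17, 40). λ = (40 - 32)/(17 - 22) ≡ 8/38 mod 43. 38⁻¹ ≡ 17 (mod 43), so λ ≡ 7.
  x = λ² - 22 - 17 = 49 - 39 ≡ 10; y = λ·(22 - 10) - 32 ≡ 9. → (10, 9)
4G: (10, 9) + (17, 40). λ = (40 - 9)/(17 - 10) ≡ 31/7 mod 43. 7⁻¹ ≡ 37 (mod 43), so λ ≡ 29.
  x = λ² - 10 - 17 = 841 - 27 ≡ 40; y = λ·(10 - 40) - 9 ≡ 24. → (40, 24)
5G: (40, 24) + (17, 40). λ = (40 - 24)/(17 - 40) ≡ 16/20 mod 43. 20⁻¹ ≡ 28 (mod 43) since 20·28 = 560 ≡ 1, so λ ≡ 18.
  x = λ² - 40 - 17 = 324 - 57 ≡ 9; y = λ·(40 - 9) - 24 ≡ 18. → (9, 18)
6G: (9, 18) + (17, 40). λ = (40 - 18)/(17 - 9) ≡ 22/8 mod 43. 8⁻¹ ≡ 27 (mod 43) since 8·27 = 216 ≡ 1, so λ ≡ 35.
  x = λ² - 9 - 17 = 1225 - 26 ≡ 38; y = λ·(9 - 38) - 18 ≡ 42. → (38, 42)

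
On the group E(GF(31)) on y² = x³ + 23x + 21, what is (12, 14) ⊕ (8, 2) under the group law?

(20, 24)

(12, 14) + (8, 2). λ = (2 - 14)/(8 - 12) ≡ 19/27 mod 31. 27⁻¹ ≡ 23 (mod 31), so λ ≡ 3.
  x = λ² - 12 - 8 = 9 - 20 ≡ 20; y = λ·(12 - 20) - 14 ≡ 24. → (20, 24)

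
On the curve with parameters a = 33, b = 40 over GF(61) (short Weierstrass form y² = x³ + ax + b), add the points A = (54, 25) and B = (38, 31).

(33, 51)

(54, 25) + (38, 31). λ = (31 - 25)/(38 - 54) ≡ 6/45 mod 61. 45⁻¹ ≡ 19 (mod 61) since 45·19 = 855 ≡ 1, so λ ≡ 53.
  x = λ² - 54 - 38 = 2809 - 92 ≡ 33; y = λ·(54 - 33) - 25 ≡ 51. → (33, 51)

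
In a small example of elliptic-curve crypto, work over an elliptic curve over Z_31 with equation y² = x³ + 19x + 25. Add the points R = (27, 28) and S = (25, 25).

(27, 28) + (25, 25). λ = (25 - 28)/(25 - 27) ≡ 28/29 mod 31. 29⁻¹ ≡ 15 (mod 31), so λ ≡ 17.
  x = λ² - 27 - 25 = 289 - 52 ≡ 20; y = λ·(27 - 20) - 28 ≡ 29. → (20, 29)

(20, 29)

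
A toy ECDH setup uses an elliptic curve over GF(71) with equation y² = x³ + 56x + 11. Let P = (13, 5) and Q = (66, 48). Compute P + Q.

(13, 5) + (66, 48). λ = (48 - 5)/(66 - 13) ≡ 43/53 mod 71. 53⁻¹ ≡ 67 (mod 71) since 53·67 = 3551 ≡ 1, so λ ≡ 41.
  x = λ² - 13 - 66 = 1681 - 79 ≡ 40; y = λ·(13 - 40) - 5 ≡ 24. → (40, 24)

(40, 24)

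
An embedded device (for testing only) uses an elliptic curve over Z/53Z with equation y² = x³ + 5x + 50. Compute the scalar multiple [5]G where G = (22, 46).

(10, 26)

Double-and-add on 5 = (101)₂. Start with G = (22, 46) for the leading 1-bit.
double: tangent at (22, 46): λ = (3·22² + 5)/(2·46) ≡ 26/39. 39⁻¹ ≡ 34 (mod 53) since 39·34 = 1326 ≡ 1, so λ ≡ 26·34 ≡ 36.
  x = λ² - 22 - 22 = 1296 - 44 ≡ 33; y = λ·(22 - 33) - 46 ≡ 35. → (33, 35)
double: tangent at (33, 35): λ = (3·33² + 5)/(2·35) ≡ 39/17. 17⁻¹ ≡ 25 (mod 53), so λ ≡ 39·25 ≡ 21.
  x = λ² - 33 - 33 = 441 - 66 ≡ 4; y = λ·(33 - 4) - 35 ≡ 44. → (4, 44)
add G: (4, 44) + (22, 46). λ = (46 - 44)/(22 - 4) ≡ 2/18 mod 53. 18⁻¹ ≡ 3 (mod 53), so λ ≡ 6.
  x = λ² - 4 - 22 = 36 - 26 ≡ 10; y = λ·(4 - 10) - 44 ≡ 26. → (10, 26)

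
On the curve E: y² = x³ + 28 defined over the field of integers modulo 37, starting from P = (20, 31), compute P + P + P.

Repeated addition: build up to 3P.
2P: tangent at (20, 31): λ = (3·20² + 0)/(2·31) ≡ 16/25. 25⁻¹ ≡ 3 (mod 37), so λ ≡ 16·3 ≡ 11.
  x = λ² - 20 - 20 = 121 - 40 ≡ 7; y = λ·(20 - 7) - 31 ≡ 1. → (7, 1)
3P: (7, 1) + (20, 31). λ = (31 - 1)/(20 - 7) ≡ 30/13 mod 37. 13⁻¹ ≡ 20 (mod 37), so λ ≡ 8.
  x = λ² - 7 - 20 = 64 - 27 ≡ 0; y = λ·(7 - 0) - 1 ≡ 18. → (0, 18)

(0, 18)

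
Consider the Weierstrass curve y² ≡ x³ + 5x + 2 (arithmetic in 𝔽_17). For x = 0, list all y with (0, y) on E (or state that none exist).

x³ + 5x + 2 = 2 ≡ 2 (mod 17).
Square roots of 2 mod 17: 6 and 11 (since 6² = 36 ≡ 2).

6, 11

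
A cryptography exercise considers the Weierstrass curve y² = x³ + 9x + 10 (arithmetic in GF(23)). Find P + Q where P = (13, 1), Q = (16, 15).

(3, 15)

(13, 1) + (16, 15). λ = (15 - 1)/(16 - 13) ≡ 14/3 mod 23. 3⁻¹ ≡ 8 (mod 23) since 3·8 = 24 ≡ 1, so λ ≡ 20.
  x = λ² - 13 - 16 = 400 - 29 ≡ 3; y = λ·(13 - 3) - 1 ≡ 15. → (3, 15)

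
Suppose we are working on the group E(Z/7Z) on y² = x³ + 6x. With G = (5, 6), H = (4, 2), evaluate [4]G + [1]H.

(4, 2)

First 4G:
Repeated addition: build up to 4G.
2G: tangent at (5, 6): λ = (3·5² + 6)/(2·6) ≡ 4/5. 5⁻¹ ≡ 3 (mod 7) since 5·3 = 15 ≡ 1, so λ ≡ 4·3 ≡ 5.
  x = λ² - 5 - 5 = 25 - 10 ≡ 1; y = λ·(5 - 1) - 6 ≡ 0. → (1, 0)
3G: (1, 0) + (5, 6). λ = (6 - 0)/(5 - 1) ≡ 6/4 mod 7. 4⁻¹ ≡ 2 (mod 7), so λ ≡ 5.
  x = λ² - 1 - 5 = 25 - 6 ≡ 5; y = λ·(1 - 5) - 0 ≡ 1. → (5, 1)
4G: (5, 1) + (5, 6): same x and y₁ ≡ -y₂, so the sum is O.
4G = O.
Finally 4G + H:
O + (4, 2) = (4, 2) (identity).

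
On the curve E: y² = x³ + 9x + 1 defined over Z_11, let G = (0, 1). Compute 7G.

(0, 10)

Repeated addition: build up to 7G.
2G: tangent at (0, 1): λ = (3·0² + 9)/(2·1) ≡ 9/2. 2⁻¹ ≡ 6 (mod 11), so λ ≡ 9·6 ≡ 10.
  x = λ² - 0 - 0 = 100 - 0 ≡ 1; y = λ·(0 - 1) - 1 ≡ 0. → (1, 0)
3G: (1, 0) + (0, 1). λ = (1 - 0)/(0 - 1) ≡ 1/10 mod 11. 10⁻¹ ≡ 10 (mod 11), so λ ≡ 10.
  x = λ² - 1 - 0 = 100 - 1 ≡ 0; y = λ·(1 - 0) - 0 ≡ 10. → (0, 10)
4G: (0, 10) + (0, 1): same x and y₁ ≡ -y₂, so the sum is 𝒪.
5G: 𝒪 + (0, 1) = (0, 1) (identity).
6G: tangent at (0, 1): λ = (3·0² + 9)/(2·1) ≡ 9/2. 2⁻¹ ≡ 6 (mod 11) since 2·6 = 12 ≡ 1, so λ ≡ 9·6 ≡ 10.
  x = λ² - 0 - 0 = 100 - 0 ≡ 1; y = λ·(0 - 1) - 1 ≡ 0. → (1, 0)
7G: (1, 0) + (0, 1). λ = (1 - 0)/(0 - 1) ≡ 1/10 mod 11. 10⁻¹ ≡ 10 (mod 11), so λ ≡ 10.
  x = λ² - 1 - 0 = 100 - 1 ≡ 0; y = λ·(1 - 0) - 0 ≡ 10. → (0, 10)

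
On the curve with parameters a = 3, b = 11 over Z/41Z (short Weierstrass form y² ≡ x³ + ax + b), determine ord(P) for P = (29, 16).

2P: tangent at (29, 16): λ = (3·29² + 3)/(2·16) ≡ 25/32. 32⁻¹ ≡ 9 (mod 41) since 32·9 = 288 ≡ 1, so λ ≡ 25·9 ≡ 20.
  x = λ² - 29 - 29 = 400 - 58 ≡ 14; y = λ·(29 - 14) - 16 ≡ 38. → (14, 38)
3P: (14, 38) + (29, 16). λ = (16 - 38)/(29 - 14) ≡ 19/15 mod 41. 15⁻¹ ≡ 11 (mod 41), so λ ≡ 4.
  x = λ² - 14 - 29 = 16 - 43 ≡ 14; y = λ·(14 - 14) - 38 ≡ 3. → (14, 3)
4P: (14, 3) + (29, 16). λ = (16 - 3)/(29 - 14) ≡ 13/15 mod 41. 15⁻¹ ≡ 11 (mod 41), so λ ≡ 20.
  x = λ² - 14 - 29 = 400 - 43 ≡ 29; y = λ·(14 - 29) - 3 ≡ 25. → (29, 25)
5P: (29, 25) + (29, 16): same x and y₁ ≡ -y₂, so the sum is 𝒪.
5P = 𝒪, so the order is 5.

5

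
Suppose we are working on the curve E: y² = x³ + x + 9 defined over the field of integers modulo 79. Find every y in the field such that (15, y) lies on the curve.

9, 70

x³ + 1x + 9 = 3399 ≡ 2 (mod 79).
Square roots of 2 mod 79: 9 and 70 (since 9² = 81 ≡ 2).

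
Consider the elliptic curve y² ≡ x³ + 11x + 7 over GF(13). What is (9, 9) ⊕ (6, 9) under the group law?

(11, 4)

(9, 9) + (6, 9). λ = (9 - 9)/(6 - 9) ≡ 0/10 mod 13. 10⁻¹ ≡ 4 (mod 13), so λ ≡ 0.
  x = λ² - 9 - 6 = 0 - 15 ≡ 11; y = λ·(9 - 11) - 9 ≡ 4. → (11, 4)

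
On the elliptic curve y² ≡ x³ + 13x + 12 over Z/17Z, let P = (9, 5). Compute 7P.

Double-and-add on 7 = (111)₂. Start with P = (9, 5) for the leading 1-bit.
double: tangent at (9, 5): λ = (3·9² + 13)/(2·5) ≡ 1/10. 10⁻¹ ≡ 12 (mod 17) since 10·12 = 120 ≡ 1, so λ ≡ 1·12 ≡ 12.
  x = λ² - 9 - 9 = 144 - 18 ≡ 7; y = λ·(9 - 7) - 5 ≡ 2. → (7, 2)
add P: (7, 2) + (9, 5). λ = (5 - 2)/(9 - 7) ≡ 3/2 mod 17. 2⁻¹ ≡ 9 (mod 17) since 2·9 = 18 ≡ 1, so λ ≡ 10.
  x = λ² - 7 - 9 = 100 - 16 ≡ 16; y = λ·(7 - 16) - 2 ≡ 10. → (16, 10)
double: tangent at (16, 10): λ = (3·16² + 13)/(2·10) ≡ 16/3. 3⁻¹ ≡ 6 (mod 17), so λ ≡ 16·6 ≡ 11.
  x = λ² - 16 - 16 = 121 - 32 ≡ 4; y = λ·(16 - 4) - 10 ≡ 3. → (4, 3)
add P: (4, 3) + (9, 5). λ = (5 - 3)/(9 - 4) ≡ 2/5 mod 17. 5⁻¹ ≡ 7 (mod 17), so λ ≡ 14.
  x = λ² - 4 - 9 = 196 - 13 ≡ 13; y = λ·(4 - 13) - 3 ≡ 7. → (13, 7)

(13, 7)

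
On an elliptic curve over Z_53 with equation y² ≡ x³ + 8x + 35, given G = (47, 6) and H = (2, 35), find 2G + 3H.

(46, 22)

First 2G:
Repeated addition: build up to 2G.
2G: tangent at (47, 6): λ = (3·47² + 8)/(2·6) ≡ 10/12. 12⁻¹ ≡ 31 (mod 53) since 12·31 = 372 ≡ 1, so λ ≡ 10·31 ≡ 45.
  x = λ² - 47 - 47 = 2025 - 94 ≡ 23; y = λ·(47 - 23) - 6 ≡ 14. → (23, 14)
2G = (23, 14).
Next 3H:
Repeated addition: build up to 3H.
2H: tangent at (2, 35): λ = (3·2² + 8)/(2·35) ≡ 20/17. 17⁻¹ ≡ 25 (mod 53) since 17·25 = 425 ≡ 1, so λ ≡ 20·25 ≡ 23.
  x = λ² - 2 - 2 = 529 - 4 ≡ 48; y = λ·(2 - 48) - 35 ≡ 20. → (48, 20)
3H: (48, 20) + (2, 35). λ = (35 - 20)/(2 - 48) ≡ 15/7 mod 53. 7⁻¹ ≡ 38 (mod 53), so λ ≡ 40.
  x = λ² - 48 - 2 = 1600 - 50 ≡ 13; y = λ·(48 - 13) - 20 ≡ 2. → (13, 2)
3H = (13, 2).
Finally 2G + 3H:
(23, 14) + (13, 2). λ = (2 - 14)/(13 - 23) ≡ 41/43 mod 53. 43⁻¹ ≡ 37 (mod 53), so λ ≡ 33.
  x = λ² - 23 - 13 = 1089 - 36 ≡ 46; y = λ·(23 - 46) - 14 ≡ 22. → (46, 22)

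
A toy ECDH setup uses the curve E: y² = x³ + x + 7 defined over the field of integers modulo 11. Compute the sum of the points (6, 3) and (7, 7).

(3, 9)

(6, 3) + (7, 7). λ = (7 - 3)/(7 - 6) ≡ 4/1 mod 11. 1⁻¹ ≡ 1 (mod 11), so λ ≡ 4.
  x = λ² - 6 - 7 = 16 - 13 ≡ 3; y = λ·(6 - 3) - 3 ≡ 9. → (3, 9)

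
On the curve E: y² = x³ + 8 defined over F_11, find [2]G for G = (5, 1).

(2, 7)

tangent at (5, 1): λ = (3·5² + 0)/(2·1) ≡ 9/2. 2⁻¹ ≡ 6 (mod 11), so λ ≡ 9·6 ≡ 10.
  x = λ² - 5 - 5 = 100 - 10 ≡ 2; y = λ·(5 - 2) - 1 ≡ 7. → (2, 7)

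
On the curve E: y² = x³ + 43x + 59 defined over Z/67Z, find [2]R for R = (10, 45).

(57, 61)

tangent at (10, 45): λ = (3·10² + 43)/(2·45) ≡ 8/23. 23⁻¹ ≡ 35 (mod 67), so λ ≡ 8·35 ≡ 12.
  x = λ² - 10 - 10 = 144 - 20 ≡ 57; y = λ·(10 - 57) - 45 ≡ 61. → (57, 61)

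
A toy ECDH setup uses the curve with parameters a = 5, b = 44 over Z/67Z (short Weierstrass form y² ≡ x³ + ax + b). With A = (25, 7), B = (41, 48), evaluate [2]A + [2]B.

First 2A:
Repeated addition: build up to 2A.
2A: tangent at (25, 7): λ = (3·25² + 5)/(2·7) ≡ 4/14. 14⁻¹ ≡ 24 (mod 67) since 14·24 = 336 ≡ 1, so λ ≡ 4·24 ≡ 29.
  x = λ² - 25 - 25 = 841 - 50 ≡ 54; y = λ·(25 - 54) - 7 ≡ 23. → (54, 23)
2A = (54, 23).
Next 2B:
Repeated addition: build up to 2B.
2B: tangent at (41, 48): λ = (3·41² + 5)/(2·48) ≡ 23/29. 29⁻¹ ≡ 37 (mod 67), so λ ≡ 23·37 ≡ 47.
  x = λ² - 41 - 41 = 2209 - 82 ≡ 50; y = λ·(41 - 50) - 48 ≡ 65. → (50, 65)
2B = (50, 65).
Finally 2A + 2B:
(54, 23) + (50, 65). λ = (65 - 23)/(50 - 54) ≡ 42/63 mod 67. 63⁻¹ ≡ 50 (mod 67) since 63·50 = 3150 ≡ 1, so λ ≡ 23.
  x = λ² - 54 - 50 = 529 - 104 ≡ 23; y = λ·(54 - 23) - 23 ≡ 20. → (23, 20)

(23, 20)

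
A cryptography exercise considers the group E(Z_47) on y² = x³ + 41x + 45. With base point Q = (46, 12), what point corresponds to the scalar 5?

(39, 2)

Double-and-add on 5 = (101)₂. Start with Q = (46, 12) for the leading 1-bit.
double: tangent at (46, 12): λ = (3·46² + 41)/(2·12) ≡ 44/24. 24⁻¹ ≡ 2 (mod 47) since 24·2 = 48 ≡ 1, so λ ≡ 44·2 ≡ 41.
  x = λ² - 46 - 46 = 1681 - 92 ≡ 38; y = λ·(46 - 38) - 12 ≡ 34. → (38, 34)
double: tangent at (38, 34): λ = (3·38² + 41)/(2·34) ≡ 2/21. 21⁻¹ ≡ 9 (mod 47), so λ ≡ 2·9 ≡ 18.
  x = λ² - 38 - 38 = 324 - 76 ≡ 13; y = λ·(38 - 13) - 34 ≡ 40. → (13, 40)
add Q: (13, 40) + (46, 12). λ = (12 - 40)/(46 - 13) ≡ 19/33 mod 47. 33⁻¹ ≡ 10 (mod 47), so λ ≡ 2.
  x = λ² - 13 - 46 = 4 - 59 ≡ 39; y = λ·(13 - 39) - 40 ≡ 2. → (39, 2)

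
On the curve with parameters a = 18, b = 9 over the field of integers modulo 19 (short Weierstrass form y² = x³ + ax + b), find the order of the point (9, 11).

2P: tangent at (9, 11): λ = (3·9² + 18)/(2·11) ≡ 14/3. 3⁻¹ ≡ 13 (mod 19) since 3·13 = 39 ≡ 1, so λ ≡ 14·13 ≡ 11.
  x = λ² - 9 - 9 = 121 - 18 ≡ 8; y = λ·(9 - 8) - 11 ≡ 0. → (8, 0)
3P: (8, 0) + (9, 11). λ = (11 - 0)/(9 - 8) ≡ 11/1 mod 19. 1⁻¹ ≡ 1 (mod 19) since 1·1 = 1 ≡ 1, so λ ≡ 11.
  x = λ² - 8 - 9 = 121 - 17 ≡ 9; y = λ·(8 - 9) - 0 ≡ 8. → (9, 8)
4P: (9, 8) + (9, 11): same x and y₁ ≡ -y₂, so the sum is O.
4P = O, so the order is 4.

4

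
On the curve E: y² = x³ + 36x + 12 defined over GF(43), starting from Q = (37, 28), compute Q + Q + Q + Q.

(1, 36)

Repeated addition: build up to 4Q.
2Q: tangent at (37, 28): λ = (3·37² + 36)/(2·28) ≡ 15/13. 13⁻¹ ≡ 10 (mod 43), so λ ≡ 15·10 ≡ 21.
  x = λ² - 37 - 37 = 441 - 74 ≡ 23; y = λ·(37 - 23) - 28 ≡ 8. → (23, 8)
3Q: (23, 8) + (37, 28). λ = (28 - 8)/(37 - 23) ≡ 20/14 mod 43. 14⁻¹ ≡ 40 (mod 43), so λ ≡ 26.
  x = λ² - 23 - 37 = 676 - 60 ≡ 14; y = λ·(23 - 14) - 8 ≡ 11. → (14, 11)
4Q: (14, 11) + (37, 28). λ = (28 - 11)/(37 - 14) ≡ 17/23 mod 43. 23⁻¹ ≡ 15 (mod 43), so λ ≡ 40.
  x = λ² - 14 - 37 = 1600 - 51 ≡ 1; y = λ·(14 - 1) - 11 ≡ 36. → (1, 36)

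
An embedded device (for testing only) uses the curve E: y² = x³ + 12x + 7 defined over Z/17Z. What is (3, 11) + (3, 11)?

(12, 14)

tangent at (3, 11): λ = (3·3² + 12)/(2·11) ≡ 5/5. 5⁻¹ ≡ 7 (mod 17) since 5·7 = 35 ≡ 1, so λ ≡ 5·7 ≡ 1.
  x = λ² - 3 - 3 = 1 - 6 ≡ 12; y = λ·(3 - 12) - 11 ≡ 14. → (12, 14)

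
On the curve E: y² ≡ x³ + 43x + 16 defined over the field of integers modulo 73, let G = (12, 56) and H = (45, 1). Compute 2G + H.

(8, 19)

First 2G:
Repeated addition: build up to 2G.
2G: tangent at (12, 56): λ = (3·12² + 43)/(2·56) ≡ 37/39. 39⁻¹ ≡ 15 (mod 73), so λ ≡ 37·15 ≡ 44.
  x = λ² - 12 - 12 = 1936 - 24 ≡ 14; y = λ·(12 - 14) - 56 ≡ 2. → (14, 2)
2G = (14, 2).
Finally 2G + H:
(14, 2) + (45, 1). λ = (1 - 2)/(45 - 14) ≡ 72/31 mod 73. 31⁻¹ ≡ 33 (mod 73), so λ ≡ 40.
  x = λ² - 14 - 45 = 1600 - 59 ≡ 8; y = λ·(14 - 8) - 2 ≡ 19. → (8, 19)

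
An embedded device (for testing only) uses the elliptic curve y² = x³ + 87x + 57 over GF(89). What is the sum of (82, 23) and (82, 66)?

The two points share x = 82 and their y-coordinates satisfy 23 + 66 ≡ 0 (mod 89), so they are inverses. Their sum is O.

O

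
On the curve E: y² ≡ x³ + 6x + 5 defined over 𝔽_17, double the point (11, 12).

tangent at (11, 12): λ = (3·11² + 6)/(2·12) ≡ 12/7. 7⁻¹ ≡ 5 (mod 17), so λ ≡ 12·5 ≡ 9.
  x = λ² - 11 - 11 = 81 - 22 ≡ 8; y = λ·(11 - 8) - 12 ≡ 15. → (8, 15)

(8, 15)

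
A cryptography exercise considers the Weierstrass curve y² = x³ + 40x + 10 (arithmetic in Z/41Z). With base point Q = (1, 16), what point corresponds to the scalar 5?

(16, 21)

Repeated addition: build up to 5Q.
2Q: tangent at (1, 16): λ = (3·1² + 40)/(2·16) ≡ 2/32. 32⁻¹ ≡ 9 (mod 41) since 32·9 = 288 ≡ 1, so λ ≡ 2·9 ≡ 18.
  x = λ² - 1 - 1 = 324 - 2 ≡ 35; y = λ·(1 - 35) - 16 ≡ 28. → (35, 28)
3Q: (35, 28) + (1, 16). λ = (16 - 28)/(1 - 35) ≡ 29/7 mod 41. 7⁻¹ ≡ 6 (mod 41) since 7·6 = 42 ≡ 1, so λ ≡ 10.
  x = λ² - 35 - 1 = 100 - 36 ≡ 23; y = λ·(35 - 23) - 28 ≡ 10. → (23, 10)
4Q: (23, 10) + (1, 16). λ = (16 - 10)/(1 - 23) ≡ 6/19 mod 41. 19⁻¹ ≡ 13 (mod 41), so λ ≡ 37.
  x = λ² - 23 - 1 = 1369 - 24 ≡ 33; y = λ·(23 - 33) - 10 ≡ 30. → (33, 30)
5Q: (33, 30) + (1, 16). λ = (16 - 30)/(1 - 33) ≡ 27/9 mod 41. 9⁻¹ ≡ 32 (mod 41), so λ ≡ 3.
  x = λ² - 33 - 1 = 9 - 34 ≡ 16; y = λ·(33 - 16) - 30 ≡ 21. → (16, 21)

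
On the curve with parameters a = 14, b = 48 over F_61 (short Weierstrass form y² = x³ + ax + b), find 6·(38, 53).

Write P = (38, 53).
Double-and-add on 6 = (110)₂. Start with P = (38, 53) for the leading 1-bit.
double: tangent at (38, 53): λ = (3·38² + 14)/(2·53) ≡ 15/45. 45⁻¹ ≡ 19 (mod 61), so λ ≡ 15·19 ≡ 41.
  x = λ² - 38 - 38 = 1681 - 76 ≡ 19; y = λ·(38 - 19) - 53 ≡ 55. → (19, 55)
add P: (19, 55) + (38, 53). λ = (53 - 55)/(38 - 19) ≡ 59/19 mod 61. 19⁻¹ ≡ 45 (mod 61) since 19·45 = 855 ≡ 1, so λ ≡ 32.
  x = λ² - 19 - 38 = 1024 - 57 ≡ 52; y = λ·(19 - 52) - 55 ≡ 48. → (52, 48)
double: tangent at (52, 48): λ = (3·52² + 14)/(2·48) ≡ 13/35. 35⁻¹ ≡ 7 (mod 61), so λ ≡ 13·7 ≡ 30.
  x = λ² - 52 - 52 = 900 - 104 ≡ 3; y = λ·(52 - 3) - 48 ≡ 19. → (3, 19)

(3, 19)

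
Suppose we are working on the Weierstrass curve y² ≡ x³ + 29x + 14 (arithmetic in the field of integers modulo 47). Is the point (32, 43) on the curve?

y² = 43² ≡ 16; x³ + 29x + 14 = 33710 ≡ 11 (mod 47). 16 ≠ 11.

no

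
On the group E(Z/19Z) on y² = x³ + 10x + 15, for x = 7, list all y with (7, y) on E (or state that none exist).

x³ + 10x + 15 = 428 ≡ 10 (mod 19).
10 is a non-residue mod 19; no y exists.

none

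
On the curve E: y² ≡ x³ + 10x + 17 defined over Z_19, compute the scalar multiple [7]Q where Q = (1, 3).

Repeated addition: build up to 7Q.
2Q: tangent at (1, 3): λ = (3·1² + 10)/(2·3) ≡ 13/6. 6⁻¹ ≡ 16 (mod 19), so λ ≡ 13·16 ≡ 18.
  x = λ² - 1 - 1 = 324 - 2 ≡ 18; y = λ·(1 - 18) - 3 ≡ 14. → (18, 14)
3Q: (18, 14) + (1, 3). λ = (3 - 14)/(1 - 18) ≡ 8/2 mod 19. 2⁻¹ ≡ 10 (mod 19) since 2·10 = 20 ≡ 1, so λ ≡ 4.
  x = λ² - 18 - 1 = 16 - 19 ≡ 16; y = λ·(18 - 16) - 14 ≡ 13. → (16, 13)
4Q: (16, 13) + (1, 3). λ = (3 - 13)/(1 - 16) ≡ 9/4 mod 19. 4⁻¹ ≡ 5 (mod 19), so λ ≡ 7.
  x = λ² - 16 - 1 = 49 - 17 ≡ 13; y = λ·(16 - 13) - 13 ≡ 8. → (13, 8)
5Q: (13, 8) + (1, 3). λ = (3 - 8)/(1 - 13) ≡ 14/7 mod 19. 7⁻¹ ≡ 11 (mod 19), so λ ≡ 2.
  x = λ² - 13 - 1 = 4 - 14 ≡ 9; y = λ·(13 - 9) - 8 ≡ 0. → (9, 0)
6Q: (9, 0) + (1, 3). λ = (3 - 0)/(1 - 9) ≡ 3/11 mod 19. 11⁻¹ ≡ 7 (mod 19) since 11·7 = 77 ≡ 1, so λ ≡ 2.
  x = λ² - 9 - 1 = 4 - 10 ≡ 13; y = λ·(9 - 13) - 0 ≡ 11. → (13, 11)
7Q: (13, 11) + (1, 3). λ = (3 - 11)/(1 - 13) ≡ 11/7 mod 19. 7⁻¹ ≡ 11 (mod 19) since 7·11 = 77 ≡ 1, so λ ≡ 7.
  x = λ² - 13 - 1 = 49 - 14 ≡ 16; y = λ·(13 - 16) - 11 ≡ 6. → (16, 6)

(16, 6)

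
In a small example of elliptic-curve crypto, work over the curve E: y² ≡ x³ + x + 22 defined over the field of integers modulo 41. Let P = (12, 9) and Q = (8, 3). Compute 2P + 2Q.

First 2P:
Repeated addition: build up to 2P.
2P: tangent at (12, 9): λ = (3·12² + 1)/(2·9) ≡ 23/18. 18⁻¹ ≡ 16 (mod 41), so λ ≡ 23·16 ≡ 40.
  x = λ² - 12 - 12 = 1600 - 24 ≡ 18; y = λ·(12 - 18) - 9 ≡ 38. → (18, 38)
2P = (18, 38).
Next 2Q:
Repeated addition: build up to 2Q.
2Q: tangent at (8, 3): λ = (3·8² + 1)/(2·3) ≡ 29/6. 6⁻¹ ≡ 7 (mod 41) since 6·7 = 42 ≡ 1, so λ ≡ 29·7 ≡ 39.
  x = λ² - 8 - 8 = 1521 - 16 ≡ 29; y = λ·(8 - 29) - 3 ≡ 39. → (29, 39)
2Q = (29, 39).
Finally 2P + 2Q:
(18, 38) + (29, 39). λ = (39 - 38)/(29 - 18) ≡ 1/11 mod 41. 11⁻¹ ≡ 15 (mod 41), so λ ≡ 15.
  x = λ² - 18 - 29 = 225 - 47 ≡ 14; y = λ·(18 - 14) - 38 ≡ 22. → (14, 22)

(14, 22)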